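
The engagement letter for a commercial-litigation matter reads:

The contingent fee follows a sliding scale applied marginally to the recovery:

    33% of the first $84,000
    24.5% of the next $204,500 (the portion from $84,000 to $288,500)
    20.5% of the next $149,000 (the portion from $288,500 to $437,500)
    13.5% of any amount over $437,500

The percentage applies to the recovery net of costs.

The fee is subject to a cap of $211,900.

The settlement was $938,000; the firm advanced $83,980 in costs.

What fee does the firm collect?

$164,597.70

Fee base (net of costs): $938,000 − $83,980 = $854,020
First $84,000 at 33% = $27,720.00
Next $204,500 at 24.5% = $50,102.50
Next $149,000 at 20.5% = $30,545.00
Remaining $416,520 at 13.5% = $56,230.20
Fee: $27,720.00 + $50,102.50 + $30,545.00 + $56,230.20 = $164,597.70
$164,597.70 is under the $211,900 cap.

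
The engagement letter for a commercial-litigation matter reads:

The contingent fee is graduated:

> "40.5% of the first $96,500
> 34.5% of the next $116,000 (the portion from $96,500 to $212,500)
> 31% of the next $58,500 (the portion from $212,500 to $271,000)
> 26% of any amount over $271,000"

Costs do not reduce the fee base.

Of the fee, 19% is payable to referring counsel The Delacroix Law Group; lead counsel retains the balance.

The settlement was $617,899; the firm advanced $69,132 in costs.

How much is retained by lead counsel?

$151,819.30

Fee base is the gross recovery, $617,899; costs are reimbursed separately.
First $96,500 at 40.5% = $39,082.50
Next $116,000 at 34.5% = $40,020.00
Next $58,500 at 31% = $18,135.00
Remaining $346,899 at 26% = $90,193.74
Fee: $39,082.50 + $40,020.00 + $18,135.00 + $90,193.74 = $187,431.24
Referral share: 19% of $187,431.24 = $35,611.94; lead counsel retains $187,431.24 − $35,611.94 = $151,819.30.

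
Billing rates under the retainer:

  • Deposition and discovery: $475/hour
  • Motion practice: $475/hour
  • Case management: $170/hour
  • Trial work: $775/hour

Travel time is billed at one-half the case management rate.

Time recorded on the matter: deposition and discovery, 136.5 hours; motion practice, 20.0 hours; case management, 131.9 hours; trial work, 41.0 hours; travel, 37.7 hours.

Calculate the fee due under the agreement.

$131,740.00

Deposition and discovery: 136.5 × $475 = $64,837.50
Motion practice: 20.0 × $475 = $9,500.00
Case management: 131.9 × $170 = $22,423.00
Trial work: 41.0 × $775 = $31,775.00
Subtotal: $64,837.50 + $9,500.00 + $22,423.00 + $31,775.00 = $128,535.50
Travel: 37.7 × ($170 ÷ 2) = 37.7 × $85.00 = $3,204.50
Total: $128,535.50 + $3,204.50 = $131,740.00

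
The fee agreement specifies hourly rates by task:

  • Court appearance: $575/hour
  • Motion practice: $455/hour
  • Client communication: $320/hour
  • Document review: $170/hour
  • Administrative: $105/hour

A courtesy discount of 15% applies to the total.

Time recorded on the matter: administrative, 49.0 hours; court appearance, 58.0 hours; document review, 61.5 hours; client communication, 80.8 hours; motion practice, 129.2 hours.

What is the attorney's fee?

Court appearance: 58.0 × $575 = $33,350.00
Motion practice: 129.2 × $455 = $58,786.00
Client communication: 80.8 × $320 = $25,856.00
Document review: 61.5 × $170 = $10,455.00
Administrative: 49.0 × $105 = $5,145.00
Subtotal: $133,592.00
Less 15% discount: −$20,038.80
Total: $133,592.00 − $20,038.80 = $113,553.20

$113,553.20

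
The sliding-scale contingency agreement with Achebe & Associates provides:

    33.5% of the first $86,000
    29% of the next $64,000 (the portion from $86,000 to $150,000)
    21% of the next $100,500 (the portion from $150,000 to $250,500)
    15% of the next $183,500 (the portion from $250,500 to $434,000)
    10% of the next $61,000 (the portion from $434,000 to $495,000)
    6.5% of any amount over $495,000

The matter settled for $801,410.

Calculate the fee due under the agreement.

$122,016.65

First $86,000 at 33.5% = $28,810.00
Next $64,000 at 29% = $18,560.00
Next $100,500 at 21% = $21,105.00
Next $183,500 at 15% = $27,525.00
Next $61,000 at 10% = $6,100.00
Remaining $306,410 at 6.5% = $19,916.65
Fee: $28,810.00 + $18,560.00 + $21,105.00 + $27,525.00 + $6,100.00 + $19,916.65 = $122,016.65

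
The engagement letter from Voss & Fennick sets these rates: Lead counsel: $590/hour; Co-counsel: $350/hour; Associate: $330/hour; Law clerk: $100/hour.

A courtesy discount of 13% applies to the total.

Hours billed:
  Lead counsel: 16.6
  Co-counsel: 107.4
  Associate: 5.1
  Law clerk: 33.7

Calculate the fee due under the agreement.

Lead counsel: 16.6 × $590 = $9,794.00
Co-counsel: 107.4 × $350 = $37,590.00
Associate: 5.1 × $330 = $1,683.00
Law clerk: 33.7 × $100 = $3,370.00
Subtotal: $52,437.00
Less 13% discount: −$6,816.81
Total: $52,437.00 − $6,816.81 = $45,620.19

$45,620.19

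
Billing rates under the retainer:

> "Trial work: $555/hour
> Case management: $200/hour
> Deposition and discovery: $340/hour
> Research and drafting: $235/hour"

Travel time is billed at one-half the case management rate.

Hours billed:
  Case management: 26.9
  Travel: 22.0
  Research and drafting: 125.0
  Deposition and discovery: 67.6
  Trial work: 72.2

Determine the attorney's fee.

Trial work: 72.2 × $555 = $40,071.00
Case management: 26.9 × $200 = $5,380.00
Deposition and discovery: 67.6 × $340 = $22,984.00
Research and drafting: 125.0 × $235 = $29,375.00
Subtotal: $40,071.00 + $5,380.00 + $22,984.00 + $29,375.00 = $97,810.00
Travel: 22.0 × ($200 ÷ 2) = 22.0 × $100.00 = $2,200.00
Total: $97,810.00 + $2,200.00 = $100,010.00

$100,010.00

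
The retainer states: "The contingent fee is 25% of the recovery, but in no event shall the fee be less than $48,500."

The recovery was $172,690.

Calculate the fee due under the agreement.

$48,500.00

25% of $172,690 = $43,172.50
That is below the $48,500 minimum, so the minimum applies.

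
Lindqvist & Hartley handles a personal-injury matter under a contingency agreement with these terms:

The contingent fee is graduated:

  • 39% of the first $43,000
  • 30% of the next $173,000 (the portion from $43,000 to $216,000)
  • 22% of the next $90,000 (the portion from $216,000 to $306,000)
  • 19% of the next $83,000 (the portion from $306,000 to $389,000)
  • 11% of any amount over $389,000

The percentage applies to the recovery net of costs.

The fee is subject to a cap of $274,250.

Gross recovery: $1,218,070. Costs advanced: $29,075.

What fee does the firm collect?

Fee base (net of costs): $1,218,070 − $29,075 = $1,188,995
First $43,000 at 39% = $16,770.00
Next $173,000 at 30% = $51,900.00
Next $90,000 at 22% = $19,800.00
Next $83,000 at 19% = $15,770.00
Remaining $799,995 at 11% = $87,999.45
Fee: $16,770.00 + $51,900.00 + $19,800.00 + $15,770.00 + $87,999.45 = $192,239.45
$192,239.45 is under the $274,250 cap.

$192,239.45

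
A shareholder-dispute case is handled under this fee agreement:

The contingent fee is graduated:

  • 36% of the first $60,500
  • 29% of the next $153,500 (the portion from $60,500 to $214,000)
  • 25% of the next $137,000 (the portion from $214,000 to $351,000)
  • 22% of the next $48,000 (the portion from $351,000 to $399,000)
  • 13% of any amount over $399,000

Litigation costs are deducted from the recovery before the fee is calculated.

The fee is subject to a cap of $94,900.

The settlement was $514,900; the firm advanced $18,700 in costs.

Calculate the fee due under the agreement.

$94,900.00

Fee base (net of costs): $514,900 − $18,700 = $496,200
First $60,500 at 36% = $21,780.00
Next $153,500 at 29% = $44,515.00
Next $137,000 at 25% = $34,250.00
Next $48,000 at 22% = $10,560.00
Remaining $97,200 at 13% = $12,636.00
Fee: $21,780.00 + $44,515.00 + $34,250.00 + $10,560.00 + $12,636.00 = $123,741.00
$123,741.00 exceeds the $94,900 cap, so the fee is capped at $94,900.00.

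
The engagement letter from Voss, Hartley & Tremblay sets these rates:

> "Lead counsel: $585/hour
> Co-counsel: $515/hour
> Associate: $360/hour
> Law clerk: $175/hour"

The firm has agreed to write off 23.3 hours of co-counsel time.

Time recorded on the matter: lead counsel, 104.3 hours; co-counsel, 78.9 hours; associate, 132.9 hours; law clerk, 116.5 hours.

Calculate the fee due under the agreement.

$157,881.00

Lead counsel: 104.3 × $585 = $61,015.50
Co-counsel: 78.9 × $515 = $40,633.50
Associate: 132.9 × $360 = $47,844.00
Law clerk: 116.5 × $175 = $20,387.50
Subtotal: $169,880.50
Write-off: 23.3 × $515 = $11,999.50
Total: $169,880.50 − $11,999.50 = $157,881.00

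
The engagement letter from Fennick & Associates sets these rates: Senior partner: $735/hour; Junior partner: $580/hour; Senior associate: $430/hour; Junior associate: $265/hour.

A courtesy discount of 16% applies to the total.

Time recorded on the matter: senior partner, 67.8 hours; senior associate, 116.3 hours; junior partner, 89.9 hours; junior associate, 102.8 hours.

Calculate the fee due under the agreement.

$150,549.84

Senior partner: 67.8 × $735 = $49,833.00
Junior partner: 89.9 × $580 = $52,142.00
Senior associate: 116.3 × $430 = $50,009.00
Junior associate: 102.8 × $265 = $27,242.00
Subtotal: $179,226.00
Less 16% discount: −$28,676.16
Total: $179,226.00 − $28,676.16 = $150,549.84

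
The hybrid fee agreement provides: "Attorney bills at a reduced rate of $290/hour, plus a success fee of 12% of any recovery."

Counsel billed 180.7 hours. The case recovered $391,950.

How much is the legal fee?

Hourly: 180.7 × $290 = $52,403.00
Success fee: 12% of $391,950 = $47,034.00
Total: $52,403.00 + $47,034.00 = $99,437.00

$99,437.00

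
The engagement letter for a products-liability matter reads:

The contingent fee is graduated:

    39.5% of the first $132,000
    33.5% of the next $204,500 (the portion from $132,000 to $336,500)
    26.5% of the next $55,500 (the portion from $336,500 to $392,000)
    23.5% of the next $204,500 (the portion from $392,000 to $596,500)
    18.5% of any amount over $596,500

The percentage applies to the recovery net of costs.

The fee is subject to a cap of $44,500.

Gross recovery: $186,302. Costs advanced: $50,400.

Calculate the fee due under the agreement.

$44,500.00

Fee base (net of costs): $186,302 − $50,400 = $135,902
First $132,000 at 39.5% = $52,140.00
Remaining $3,902 at 33.5% = $1,307.17
Fee: $52,140.00 + $1,307.17 = $53,447.17
$53,447.17 exceeds the $44,500 cap, so the fee is capped at $44,500.00.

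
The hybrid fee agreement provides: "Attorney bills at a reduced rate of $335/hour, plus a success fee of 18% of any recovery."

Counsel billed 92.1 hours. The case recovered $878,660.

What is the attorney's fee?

$189,012.30

Hourly: 92.1 × $335 = $30,853.50
Success fee: 18% of $878,660 = $158,158.80
Total: $30,853.50 + $158,158.80 = $189,012.30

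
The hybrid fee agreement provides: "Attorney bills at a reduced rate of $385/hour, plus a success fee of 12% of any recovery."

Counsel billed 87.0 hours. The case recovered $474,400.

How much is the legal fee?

$90,423.00

Hourly: 87.0 × $385 = $33,495.00
Success fee: 12% of $474,400 = $56,928.00
Total: $33,495.00 + $56,928.00 = $90,423.00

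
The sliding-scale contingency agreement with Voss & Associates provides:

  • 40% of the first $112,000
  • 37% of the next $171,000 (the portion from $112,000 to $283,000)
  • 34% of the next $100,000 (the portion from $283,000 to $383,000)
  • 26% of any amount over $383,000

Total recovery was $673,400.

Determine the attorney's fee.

First $112,000 at 40% = $44,800.00
Next $171,000 at 37% = $63,270.00
Next $100,000 at 34% = $34,000.00
Remaining $290,400 at 26% = $75,504.00
Fee: $44,800.00 + $63,270.00 + $34,000.00 + $75,504.00 = $217,574.00

$217,574.00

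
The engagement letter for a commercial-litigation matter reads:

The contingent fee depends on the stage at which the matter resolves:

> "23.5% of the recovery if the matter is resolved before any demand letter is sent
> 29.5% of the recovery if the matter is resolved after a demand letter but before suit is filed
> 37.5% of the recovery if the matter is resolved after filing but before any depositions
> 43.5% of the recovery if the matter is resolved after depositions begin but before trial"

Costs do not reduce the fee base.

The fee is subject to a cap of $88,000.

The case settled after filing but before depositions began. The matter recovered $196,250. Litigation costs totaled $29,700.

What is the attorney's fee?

$73,593.75

Fee base is the gross recovery, $196,250; costs are reimbursed separately.
The matter settled after filing but before depositions began, so the 37.5% rate applies.
$196,250 × 37.5% = $73,593.75
$73,593.75 is under the $88,000 cap.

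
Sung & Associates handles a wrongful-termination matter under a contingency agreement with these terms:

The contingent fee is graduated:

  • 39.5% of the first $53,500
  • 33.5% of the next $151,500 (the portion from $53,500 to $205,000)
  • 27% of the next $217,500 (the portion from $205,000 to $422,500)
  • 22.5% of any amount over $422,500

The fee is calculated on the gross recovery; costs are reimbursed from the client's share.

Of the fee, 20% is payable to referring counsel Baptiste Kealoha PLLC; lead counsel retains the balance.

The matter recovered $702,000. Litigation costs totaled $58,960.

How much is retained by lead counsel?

$154,798.00

Fee base is the gross recovery, $702,000; costs are reimbursed separately.
First $53,500 at 39.5% = $21,132.50
Next $151,500 at 33.5% = $50,752.50
Next $217,500 at 27% = $58,725.00
Remaining $279,500 at 22.5% = $62,887.50
Fee: $21,132.50 + $50,752.50 + $58,725.00 + $62,887.50 = $193,497.50
Referral share: 20% of $193,497.50 = $38,699.50; lead counsel retains $193,497.50 − $38,699.50 = $154,798.00.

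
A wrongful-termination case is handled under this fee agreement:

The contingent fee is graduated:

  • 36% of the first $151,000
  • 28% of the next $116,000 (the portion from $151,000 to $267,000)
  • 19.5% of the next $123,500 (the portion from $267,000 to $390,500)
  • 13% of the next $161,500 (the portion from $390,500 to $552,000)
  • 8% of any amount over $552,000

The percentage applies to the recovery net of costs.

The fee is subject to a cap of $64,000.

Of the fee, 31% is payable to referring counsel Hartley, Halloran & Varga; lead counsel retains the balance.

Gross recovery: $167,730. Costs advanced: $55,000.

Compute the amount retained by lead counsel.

Fee base (net of costs): $167,730 − $55,000 = $112,730
First $112,730 at 36% = $40,582.80
$40,582.80 is under the $64,000 cap.
Referral share: 31% of $40,582.80 = $12,580.67; lead counsel retains $40,582.80 − $12,580.67 = $28,002.13.

$28,002.13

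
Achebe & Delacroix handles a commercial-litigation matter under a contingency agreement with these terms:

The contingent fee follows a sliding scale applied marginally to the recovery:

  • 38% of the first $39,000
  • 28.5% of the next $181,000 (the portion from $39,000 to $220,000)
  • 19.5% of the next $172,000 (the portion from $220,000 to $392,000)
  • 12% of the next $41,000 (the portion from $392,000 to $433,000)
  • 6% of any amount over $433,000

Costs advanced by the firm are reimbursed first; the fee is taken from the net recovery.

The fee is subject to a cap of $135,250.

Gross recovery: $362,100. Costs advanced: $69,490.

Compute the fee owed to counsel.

Fee base (net of costs): $362,100 − $69,490 = $292,610
First $39,000 at 38% = $14,820.00
Next $181,000 at 28.5% = $51,585.00
Remaining $72,610 at 19.5% = $14,158.95
Fee: $14,820.00 + $51,585.00 + $14,158.95 = $80,563.95
$80,563.95 is under the $135,250 cap.

$80,563.95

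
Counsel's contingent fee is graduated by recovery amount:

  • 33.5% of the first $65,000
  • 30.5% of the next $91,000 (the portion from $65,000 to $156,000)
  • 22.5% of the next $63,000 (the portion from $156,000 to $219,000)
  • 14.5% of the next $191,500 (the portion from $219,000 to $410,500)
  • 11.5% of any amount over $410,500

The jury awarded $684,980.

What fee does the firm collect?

$123,037.70

First $65,000 at 33.5% = $21,775.00
Next $91,000 at 30.5% = $27,755.00
Next $63,000 at 22.5% = $14,175.00
Next $191,500 at 14.5% = $27,767.50
Remaining $274,480 at 11.5% = $31,565.20
Fee: $21,775.00 + $27,755.00 + $14,175.00 + $27,767.50 + $31,565.20 = $123,037.70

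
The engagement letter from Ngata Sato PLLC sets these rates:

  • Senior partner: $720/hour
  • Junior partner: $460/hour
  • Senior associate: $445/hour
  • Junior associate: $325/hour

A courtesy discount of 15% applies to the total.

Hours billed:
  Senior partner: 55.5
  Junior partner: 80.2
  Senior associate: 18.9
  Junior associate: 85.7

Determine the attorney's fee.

$96,147.75

Senior partner: 55.5 × $720 = $39,960.00
Junior partner: 80.2 × $460 = $36,892.00
Senior associate: 18.9 × $445 = $8,410.50
Junior associate: 85.7 × $325 = $27,852.50
Subtotal: $113,115.00
Less 15% discount: −$16,967.25
Total: $113,115.00 − $16,967.25 = $96,147.75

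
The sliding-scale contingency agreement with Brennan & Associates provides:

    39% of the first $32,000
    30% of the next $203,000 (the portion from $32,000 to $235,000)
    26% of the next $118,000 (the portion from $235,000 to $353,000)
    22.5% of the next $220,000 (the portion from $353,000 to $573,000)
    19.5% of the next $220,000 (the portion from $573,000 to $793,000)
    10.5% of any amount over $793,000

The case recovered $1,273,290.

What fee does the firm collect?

$246,890.45

First $32,000 at 39% = $12,480.00
Next $203,000 at 30% = $60,900.00
Next $118,000 at 26% = $30,680.00
Next $220,000 at 22.5% = $49,500.00
Next $220,000 at 19.5% = $42,900.00
Remaining $480,290 at 10.5% = $50,430.45
Fee: $12,480.00 + $60,900.00 + $30,680.00 + $49,500.00 + $42,900.00 + $50,430.45 = $246,890.45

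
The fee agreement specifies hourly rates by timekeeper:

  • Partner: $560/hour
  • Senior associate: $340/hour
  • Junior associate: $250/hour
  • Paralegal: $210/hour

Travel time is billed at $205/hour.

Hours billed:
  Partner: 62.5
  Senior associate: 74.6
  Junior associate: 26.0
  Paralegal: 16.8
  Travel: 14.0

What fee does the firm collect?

$73,262.00

Partner: 62.5 × $560 = $35,000.00
Senior associate: 74.6 × $340 = $25,364.00
Junior associate: 26.0 × $250 = $6,500.00
Paralegal: 16.8 × $210 = $3,528.00
Subtotal: $35,000.00 + $25,364.00 + $6,500.00 + $3,528.00 = $70,392.00
Travel: 14.0 × $205 = $2,870.00
Total: $70,392.00 + $2,870.00 = $73,262.00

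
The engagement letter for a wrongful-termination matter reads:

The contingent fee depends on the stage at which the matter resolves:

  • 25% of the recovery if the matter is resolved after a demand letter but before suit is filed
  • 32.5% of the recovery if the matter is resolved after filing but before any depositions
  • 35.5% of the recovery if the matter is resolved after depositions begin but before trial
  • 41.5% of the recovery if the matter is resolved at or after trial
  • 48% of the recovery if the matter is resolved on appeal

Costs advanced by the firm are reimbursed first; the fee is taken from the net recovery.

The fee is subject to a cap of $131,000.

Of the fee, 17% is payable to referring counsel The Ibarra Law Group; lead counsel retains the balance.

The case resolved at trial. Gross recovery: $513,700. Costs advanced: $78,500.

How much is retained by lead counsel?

Fee base (net of costs): $513,700 − $78,500 = $435,200
The matter resolved at trial, so the 41.5% rate applies.
$435,200 × 41.5% = $180,608.00
$180,608.00 exceeds the $131,000 cap, so the fee is capped at $131,000.00.
Referral share: 17% of $131,000.00 = $22,270.00; lead counsel retains $131,000.00 − $22,270.00 = $108,730.00.

$108,730.00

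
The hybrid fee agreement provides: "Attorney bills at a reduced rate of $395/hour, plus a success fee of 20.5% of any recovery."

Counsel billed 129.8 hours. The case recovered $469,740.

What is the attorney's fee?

$147,567.70

Hourly: 129.8 × $395 = $51,271.00
Success fee: 20.5% of $469,740 = $96,296.70
Total: $51,271.00 + $96,296.70 = $147,567.70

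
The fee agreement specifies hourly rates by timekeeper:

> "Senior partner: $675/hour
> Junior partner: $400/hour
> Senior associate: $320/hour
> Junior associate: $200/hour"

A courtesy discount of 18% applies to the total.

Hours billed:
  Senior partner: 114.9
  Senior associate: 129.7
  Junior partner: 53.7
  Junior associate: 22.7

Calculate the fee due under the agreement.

$118,966.83

Senior partner: 114.9 × $675 = $77,557.50
Junior partner: 53.7 × $400 = $21,480.00
Senior associate: 129.7 × $320 = $41,504.00
Junior associate: 22.7 × $200 = $4,540.00
Subtotal: $145,081.50
Less 18% discount: −$26,114.67
Total: $145,081.50 − $26,114.67 = $118,966.83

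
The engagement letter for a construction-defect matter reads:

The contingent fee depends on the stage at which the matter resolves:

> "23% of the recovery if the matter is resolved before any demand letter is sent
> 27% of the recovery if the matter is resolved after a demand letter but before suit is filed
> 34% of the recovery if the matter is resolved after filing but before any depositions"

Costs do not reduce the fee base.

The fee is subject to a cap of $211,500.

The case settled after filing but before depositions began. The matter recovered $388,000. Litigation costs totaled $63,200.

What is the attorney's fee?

$131,920.00

Fee base is the gross recovery, $388,000; costs are reimbursed separately.
The matter settled after filing but before depositions began, so the 34% rate applies.
$388,000 × 34% = $131,920.00
$131,920.00 is under the $211,500 cap.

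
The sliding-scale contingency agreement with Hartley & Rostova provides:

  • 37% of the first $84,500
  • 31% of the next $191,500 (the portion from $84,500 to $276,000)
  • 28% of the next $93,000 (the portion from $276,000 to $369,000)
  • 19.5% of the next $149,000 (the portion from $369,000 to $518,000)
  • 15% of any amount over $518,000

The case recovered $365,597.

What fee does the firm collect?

First $84,500 at 37% = $31,265.00
Next $191,500 at 31% = $59,365.00
Remaining $89,597 at 28% = $25,087.16
Fee: $31,265.00 + $59,365.00 + $25,087.16 = $115,717.16

$115,717.16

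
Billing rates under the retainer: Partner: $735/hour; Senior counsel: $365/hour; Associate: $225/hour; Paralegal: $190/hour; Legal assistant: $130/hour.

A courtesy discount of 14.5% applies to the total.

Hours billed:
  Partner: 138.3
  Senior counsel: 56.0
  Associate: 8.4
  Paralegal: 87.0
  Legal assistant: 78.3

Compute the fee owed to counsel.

$128,839.52

Partner: 138.3 × $735 = $101,650.50
Senior counsel: 56.0 × $365 = $20,440.00
Associate: 8.4 × $225 = $1,890.00
Paralegal: 87.0 × $190 = $16,530.00
Legal assistant: 78.3 × $130 = $10,179.00
Subtotal: $150,689.50
Less 14.5% discount: −$21,849.98
Total: $150,689.50 − $21,849.98 = $128,839.52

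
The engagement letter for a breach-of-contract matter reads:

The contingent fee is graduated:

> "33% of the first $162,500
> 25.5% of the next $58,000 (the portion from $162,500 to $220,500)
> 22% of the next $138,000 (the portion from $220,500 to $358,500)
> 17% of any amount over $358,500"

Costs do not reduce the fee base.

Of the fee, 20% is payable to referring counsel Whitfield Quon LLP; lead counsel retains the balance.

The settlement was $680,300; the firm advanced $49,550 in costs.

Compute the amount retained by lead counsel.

$122,784.80

Fee base is the gross recovery, $680,300; costs are reimbursed separately.
First $162,500 at 33% = $53,625.00
Next $58,000 at 25.5% = $14,790.00
Next $138,000 at 22% = $30,360.00
Remaining $321,800 at 17% = $54,706.00
Fee: $53,625.00 + $14,790.00 + $30,360.00 + $54,706.00 = $153,481.00
Referral share: 20% of $153,481.00 = $30,696.20; lead counsel retains $153,481.00 − $30,696.20 = $122,784.80.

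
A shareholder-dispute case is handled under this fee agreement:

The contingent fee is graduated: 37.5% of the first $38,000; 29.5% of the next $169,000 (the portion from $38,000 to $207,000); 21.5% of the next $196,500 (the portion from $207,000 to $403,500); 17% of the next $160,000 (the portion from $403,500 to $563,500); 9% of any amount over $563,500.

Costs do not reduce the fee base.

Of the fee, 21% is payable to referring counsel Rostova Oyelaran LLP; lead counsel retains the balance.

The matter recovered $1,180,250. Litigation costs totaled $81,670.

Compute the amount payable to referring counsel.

$39,702.60

Fee base is the gross recovery, $1,180,250; costs are reimbursed separately.
First $38,000 at 37.5% = $14,250.00
Next $169,000 at 29.5% = $49,855.00
Next $196,500 at 21.5% = $42,247.50
Next $160,000 at 17% = $27,200.00
Remaining $616,750 at 9% = $55,507.50
Fee: $14,250.00 + $49,855.00 + $42,247.50 + $27,200.00 + $55,507.50 = $189,060.00
Referral share: 21% of $189,060.00 = $39,702.60; lead counsel retains $189,060.00 − $39,702.60 = $149,357.40.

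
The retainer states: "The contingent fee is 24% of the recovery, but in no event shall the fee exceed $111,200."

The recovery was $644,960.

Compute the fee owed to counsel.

24% of $644,960 = $154,790.40
That exceeds the $111,200 cap, so the fee is capped at $111,200.

$111,200.00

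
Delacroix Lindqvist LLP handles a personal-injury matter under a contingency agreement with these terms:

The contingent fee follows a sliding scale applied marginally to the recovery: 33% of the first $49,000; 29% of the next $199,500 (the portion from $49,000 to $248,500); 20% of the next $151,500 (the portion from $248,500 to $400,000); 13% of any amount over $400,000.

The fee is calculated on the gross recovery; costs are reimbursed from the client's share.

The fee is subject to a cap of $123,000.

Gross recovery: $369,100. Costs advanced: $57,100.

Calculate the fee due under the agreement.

Fee base is the gross recovery, $369,100; costs are reimbursed separately.
First $49,000 at 33% = $16,170.00
Next $199,500 at 29% = $57,855.00
Remaining $120,600 at 20% = $24,120.00
Fee: $16,170.00 + $57,855.00 + $24,120.00 = $98,145.00
$98,145.00 is under the $123,000 cap.

$98,145.00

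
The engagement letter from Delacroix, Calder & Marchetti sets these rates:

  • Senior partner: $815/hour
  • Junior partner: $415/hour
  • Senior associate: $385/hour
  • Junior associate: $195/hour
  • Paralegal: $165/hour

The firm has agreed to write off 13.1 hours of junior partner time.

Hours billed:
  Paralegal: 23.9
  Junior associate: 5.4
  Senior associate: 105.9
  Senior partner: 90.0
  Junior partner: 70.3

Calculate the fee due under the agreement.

$142,856.00

Senior partner: 90.0 × $815 = $73,350.00
Junior partner: 70.3 × $415 = $29,174.50
Senior associate: 105.9 × $385 = $40,771.50
Junior associate: 5.4 × $195 = $1,053.00
Paralegal: 23.9 × $165 = $3,943.50
Subtotal: $148,292.50
Write-off: 13.1 × $415 = $5,436.50
Total: $148,292.50 − $5,436.50 = $142,856.00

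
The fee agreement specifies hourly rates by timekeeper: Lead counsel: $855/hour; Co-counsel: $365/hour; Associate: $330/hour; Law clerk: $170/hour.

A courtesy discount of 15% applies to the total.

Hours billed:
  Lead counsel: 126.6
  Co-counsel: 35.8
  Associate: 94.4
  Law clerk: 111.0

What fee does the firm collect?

Lead counsel: 126.6 × $855 = $108,243.00
Co-counsel: 35.8 × $365 = $13,067.00
Associate: 94.4 × $330 = $31,152.00
Law clerk: 111.0 × $170 = $18,870.00
Subtotal: $171,332.00
Less 15% discount: −$25,699.80
Total: $171,332.00 − $25,699.80 = $145,632.20

$145,632.20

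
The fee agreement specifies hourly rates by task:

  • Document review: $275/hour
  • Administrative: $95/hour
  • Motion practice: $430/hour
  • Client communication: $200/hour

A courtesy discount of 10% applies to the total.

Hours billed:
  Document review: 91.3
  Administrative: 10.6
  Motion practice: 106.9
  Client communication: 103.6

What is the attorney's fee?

Document review: 91.3 × $275 = $25,107.50
Administrative: 10.6 × $95 = $1,007.00
Motion practice: 106.9 × $430 = $45,967.00
Client communication: 103.6 × $200 = $20,720.00
Subtotal: $92,801.50
Less 10% discount: −$9,280.15
Total: $92,801.50 − $9,280.15 = $83,521.35

$83,521.35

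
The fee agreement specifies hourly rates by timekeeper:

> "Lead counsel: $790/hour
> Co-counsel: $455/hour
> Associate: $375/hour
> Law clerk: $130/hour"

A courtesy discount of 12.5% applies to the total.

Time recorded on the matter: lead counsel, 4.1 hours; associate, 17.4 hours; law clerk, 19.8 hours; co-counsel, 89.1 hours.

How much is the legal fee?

$46,268.69

Lead counsel: 4.1 × $790 = $3,239.00
Co-counsel: 89.1 × $455 = $40,540.50
Associate: 17.4 × $375 = $6,525.00
Law clerk: 19.8 × $130 = $2,574.00
Subtotal: $52,878.50
Less 12.5% discount: −$6,609.81
Total: $52,878.50 − $6,609.81 = $46,268.69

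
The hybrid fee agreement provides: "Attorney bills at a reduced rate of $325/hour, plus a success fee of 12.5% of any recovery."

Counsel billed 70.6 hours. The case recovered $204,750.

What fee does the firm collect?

$48,538.75

Hourly: 70.6 × $325 = $22,945.00
Success fee: 12.5% of $204,750 = $25,593.75
Total: $22,945.00 + $25,593.75 = $48,538.75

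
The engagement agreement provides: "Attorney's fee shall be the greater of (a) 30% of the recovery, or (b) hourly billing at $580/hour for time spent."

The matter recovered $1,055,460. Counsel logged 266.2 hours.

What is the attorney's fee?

(a) 30% of $1,055,460 = $316,638.00
(b) 266.2 × $580 = $154,396.00
The greater is (a): $316,638.00.

$316,638.00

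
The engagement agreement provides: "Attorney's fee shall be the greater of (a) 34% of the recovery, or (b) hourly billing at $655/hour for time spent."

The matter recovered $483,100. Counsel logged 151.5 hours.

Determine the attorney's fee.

(a) 34% of $483,100 = $164,254.00
(b) 151.5 × $655 = $99,232.50
The greater is (a): $164,254.00.

$164,254.00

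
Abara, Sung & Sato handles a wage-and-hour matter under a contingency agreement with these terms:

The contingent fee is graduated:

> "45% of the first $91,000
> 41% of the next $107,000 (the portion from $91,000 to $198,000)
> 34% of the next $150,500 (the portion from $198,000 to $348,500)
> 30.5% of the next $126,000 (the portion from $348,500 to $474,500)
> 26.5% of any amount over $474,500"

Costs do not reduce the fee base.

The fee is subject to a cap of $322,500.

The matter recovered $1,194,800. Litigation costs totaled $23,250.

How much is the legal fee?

$322,500.00

Fee base is the gross recovery, $1,194,800; costs are reimbursed separately.
First $91,000 at 45% = $40,950.00
Next $107,000 at 41% = $43,870.00
Next $150,500 at 34% = $51,170.00
Next $126,000 at 30.5% = $38,430.00
Remaining $720,300 at 26.5% = $190,879.50
Fee: $40,950.00 + $43,870.00 + $51,170.00 + $38,430.00 + $190,879.50 = $365,299.50
$365,299.50 exceeds the $322,500 cap, so the fee is capped at $322,500.00.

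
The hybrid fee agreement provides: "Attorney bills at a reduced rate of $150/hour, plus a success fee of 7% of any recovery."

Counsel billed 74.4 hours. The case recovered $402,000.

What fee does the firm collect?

$39,300.00

Hourly: 74.4 × $150 = $11,160.00
Success fee: 7% of $402,000 = $28,140.00
Total: $11,160.00 + $28,140.00 = $39,300.00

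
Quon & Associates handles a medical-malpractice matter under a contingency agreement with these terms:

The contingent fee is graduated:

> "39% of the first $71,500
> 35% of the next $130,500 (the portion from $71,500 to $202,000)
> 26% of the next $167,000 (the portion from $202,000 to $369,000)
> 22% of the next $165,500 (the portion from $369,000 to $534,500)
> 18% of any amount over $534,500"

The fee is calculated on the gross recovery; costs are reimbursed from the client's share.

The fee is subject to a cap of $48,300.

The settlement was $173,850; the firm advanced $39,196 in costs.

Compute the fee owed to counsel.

Fee base is the gross recovery, $173,850; costs are reimbursed separately.
First $71,500 at 39% = $27,885.00
Remaining $102,350 at 35% = $35,822.50
Fee: $27,885.00 + $35,822.50 = $63,707.50
$63,707.50 exceeds the $48,300 cap, so the fee is capped at $48,300.00.

$48,300.00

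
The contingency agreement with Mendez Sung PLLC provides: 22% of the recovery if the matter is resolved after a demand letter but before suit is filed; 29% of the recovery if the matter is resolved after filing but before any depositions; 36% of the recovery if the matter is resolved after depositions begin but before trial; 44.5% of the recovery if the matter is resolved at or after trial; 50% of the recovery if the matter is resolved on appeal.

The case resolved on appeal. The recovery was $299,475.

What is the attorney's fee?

The matter resolved on appeal, so the 50% rate applies.
$299,475 × 50% = $149,737.50

$149,737.50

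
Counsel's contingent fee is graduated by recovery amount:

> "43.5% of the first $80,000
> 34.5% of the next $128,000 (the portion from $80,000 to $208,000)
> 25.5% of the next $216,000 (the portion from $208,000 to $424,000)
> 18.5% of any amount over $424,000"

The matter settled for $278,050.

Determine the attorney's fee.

$96,822.75

First $80,000 at 43.5% = $34,800.00
Next $128,000 at 34.5% = $44,160.00
Remaining $70,050 at 25.5% = $17,862.75
Fee: $34,800.00 + $44,160.00 + $17,862.75 = $96,822.75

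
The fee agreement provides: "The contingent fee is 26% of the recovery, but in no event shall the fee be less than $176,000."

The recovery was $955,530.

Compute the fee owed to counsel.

26% of $955,530 = $248,437.80
That exceeds the $176,000 minimum.

$248,437.80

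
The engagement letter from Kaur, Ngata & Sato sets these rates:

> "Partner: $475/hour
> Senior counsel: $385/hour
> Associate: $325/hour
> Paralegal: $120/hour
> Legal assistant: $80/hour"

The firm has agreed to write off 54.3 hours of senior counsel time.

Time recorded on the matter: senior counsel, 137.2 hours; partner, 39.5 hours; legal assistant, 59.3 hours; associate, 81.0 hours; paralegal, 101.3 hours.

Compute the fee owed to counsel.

$93,904.00

Partner: 39.5 × $475 = $18,762.50
Senior counsel: 137.2 × $385 = $52,822.00
Associate: 81.0 × $325 = $26,325.00
Paralegal: 101.3 × $120 = $12,156.00
Legal assistant: 59.3 × $80 = $4,744.00
Subtotal: $114,809.50
Write-off: 54.3 × $385 = $20,905.50
Total: $114,809.50 − $20,905.50 = $93,904.00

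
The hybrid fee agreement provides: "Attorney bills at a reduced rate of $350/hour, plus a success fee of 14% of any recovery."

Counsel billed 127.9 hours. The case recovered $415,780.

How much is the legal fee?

$102,974.20

Hourly: 127.9 × $350 = $44,765.00
Success fee: 14% of $415,780 = $58,209.20
Total: $44,765.00 + $58,209.20 = $102,974.20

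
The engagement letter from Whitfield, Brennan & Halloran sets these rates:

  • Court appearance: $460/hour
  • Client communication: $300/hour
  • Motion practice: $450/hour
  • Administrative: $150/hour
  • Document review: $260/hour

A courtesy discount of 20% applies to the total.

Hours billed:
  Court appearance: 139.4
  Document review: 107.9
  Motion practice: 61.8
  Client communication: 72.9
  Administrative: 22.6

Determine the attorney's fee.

$116,198.40

Court appearance: 139.4 × $460 = $64,124.00
Client communication: 72.9 × $300 = $21,870.00
Motion practice: 61.8 × $450 = $27,810.00
Administrative: 22.6 × $150 = $3,390.00
Document review: 107.9 × $260 = $28,054.00
Subtotal: $145,248.00
Less 20% discount: −$29,049.60
Total: $145,248.00 − $29,049.60 = $116,198.40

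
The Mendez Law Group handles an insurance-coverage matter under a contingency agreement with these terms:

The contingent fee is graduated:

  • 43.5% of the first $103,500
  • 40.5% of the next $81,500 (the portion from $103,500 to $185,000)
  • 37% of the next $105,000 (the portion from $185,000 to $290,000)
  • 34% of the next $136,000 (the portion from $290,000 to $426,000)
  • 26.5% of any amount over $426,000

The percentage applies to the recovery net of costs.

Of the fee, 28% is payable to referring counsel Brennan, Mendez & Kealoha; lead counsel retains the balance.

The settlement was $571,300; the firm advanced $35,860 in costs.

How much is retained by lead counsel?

Fee base (net of costs): $571,300 − $35,860 = $535,440
First $103,500 at 43.5% = $45,022.50
Next $81,500 at 40.5% = $33,007.50
Next $105,000 at 37% = $38,850.00
Next $136,000 at 34% = $46,240.00
Remaining $109,440 at 26.5% = $29,001.60
Fee: $45,022.50 + $33,007.50 + $38,850.00 + $46,240.00 + $29,001.60 = $192,121.60
Referral share: 28% of $192,121.60 = $53,794.05; lead counsel retains $192,121.60 − $53,794.05 = $138,327.55.

$138,327.55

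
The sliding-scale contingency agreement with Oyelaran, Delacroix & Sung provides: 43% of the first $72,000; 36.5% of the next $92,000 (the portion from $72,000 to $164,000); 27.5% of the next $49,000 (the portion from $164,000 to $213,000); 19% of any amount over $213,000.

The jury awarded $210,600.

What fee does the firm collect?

$77,355.00

First $72,000 at 43% = $30,960.00
Next $92,000 at 36.5% = $33,580.00
Remaining $46,600 at 27.5% = $12,815.00
Fee: $30,960.00 + $33,580.00 + $12,815.00 = $77,355.00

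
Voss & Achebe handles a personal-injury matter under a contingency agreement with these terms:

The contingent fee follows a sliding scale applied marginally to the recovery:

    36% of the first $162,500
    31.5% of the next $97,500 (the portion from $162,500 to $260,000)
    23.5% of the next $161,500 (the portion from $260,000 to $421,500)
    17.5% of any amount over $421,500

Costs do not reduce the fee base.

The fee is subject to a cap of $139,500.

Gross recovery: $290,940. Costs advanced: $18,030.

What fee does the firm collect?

$96,483.40

Fee base is the gross recovery, $290,940; costs are reimbursed separately.
First $162,500 at 36% = $58,500.00
Next $97,500 at 31.5% = $30,712.50
Remaining $30,940 at 23.5% = $7,270.90
Fee: $58,500.00 + $30,712.50 + $7,270.90 = $96,483.40
$96,483.40 is under the $139,500 cap.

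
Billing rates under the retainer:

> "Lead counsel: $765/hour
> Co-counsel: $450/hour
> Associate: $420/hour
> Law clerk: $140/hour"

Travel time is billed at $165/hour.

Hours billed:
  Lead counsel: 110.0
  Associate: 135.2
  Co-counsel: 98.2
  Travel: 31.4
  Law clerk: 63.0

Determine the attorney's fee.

$199,125.00

Lead counsel: 110.0 × $765 = $84,150.00
Co-counsel: 98.2 × $450 = $44,190.00
Associate: 135.2 × $420 = $56,784.00
Law clerk: 63.0 × $140 = $8,820.00
Subtotal: $84,150.00 + $44,190.00 + $56,784.00 + $8,820.00 = $193,944.00
Travel: 31.4 × $165 = $5,181.00
Total: $193,944.00 + $5,181.00 = $199,125.00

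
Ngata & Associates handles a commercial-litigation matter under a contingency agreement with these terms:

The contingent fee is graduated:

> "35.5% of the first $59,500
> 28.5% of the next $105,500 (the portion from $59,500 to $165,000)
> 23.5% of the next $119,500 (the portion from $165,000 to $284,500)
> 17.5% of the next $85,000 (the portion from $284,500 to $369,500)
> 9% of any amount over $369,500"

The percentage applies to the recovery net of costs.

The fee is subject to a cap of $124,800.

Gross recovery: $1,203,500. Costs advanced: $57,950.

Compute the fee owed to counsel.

$124,800.00

Fee base (net of costs): $1,203,500 − $57,950 = $1,145,550
First $59,500 at 35.5% = $21,122.50
Next $105,500 at 28.5% = $30,067.50
Next $119,500 at 23.5% = $28,082.50
Next $85,000 at 17.5% = $14,875.00
Remaining $776,050 at 9% = $69,844.50
Fee: $21,122.50 + $30,067.50 + $28,082.50 + $14,875.00 + $69,844.50 = $163,992.00
$163,992.00 exceeds the $124,800 cap, so the fee is capped at $124,800.00.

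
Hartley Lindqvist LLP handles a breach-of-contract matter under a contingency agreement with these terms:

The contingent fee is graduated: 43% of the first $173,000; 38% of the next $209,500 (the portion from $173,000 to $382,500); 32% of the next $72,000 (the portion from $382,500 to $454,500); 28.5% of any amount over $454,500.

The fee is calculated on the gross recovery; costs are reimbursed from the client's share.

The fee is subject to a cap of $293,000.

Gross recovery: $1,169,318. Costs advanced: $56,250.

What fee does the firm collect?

$293,000.00

Fee base is the gross recovery, $1,169,318; costs are reimbursed separately.
First $173,000 at 43% = $74,390.00
Next $209,500 at 38% = $79,610.00
Next $72,000 at 32% = $23,040.00
Remaining $714,818 at 28.5% = $203,723.13
Fee: $74,390.00 + $79,610.00 + $23,040.00 + $203,723.13 = $380,763.13
$380,763.13 exceeds the $293,000 cap, so the fee is capped at $293,000.00.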